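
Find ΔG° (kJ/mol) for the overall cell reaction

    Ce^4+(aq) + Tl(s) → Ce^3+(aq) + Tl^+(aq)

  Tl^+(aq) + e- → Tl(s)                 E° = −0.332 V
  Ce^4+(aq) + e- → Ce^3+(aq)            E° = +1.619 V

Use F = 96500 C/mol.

−188 kJ/mol

In the reaction as written Ce^4+(aq) is reduced, so the Ce⁴⁺/Ce³⁺ couple is the cathode and Tl⁺/Tl is the anode.
E°cell = +1.619 − (−0.332) = +1.951 V; balancing electrons gives n = 1.
ΔG° = −nFE°cell = −(1)(96500)(+1.951) J/mol = −188 kJ/mol.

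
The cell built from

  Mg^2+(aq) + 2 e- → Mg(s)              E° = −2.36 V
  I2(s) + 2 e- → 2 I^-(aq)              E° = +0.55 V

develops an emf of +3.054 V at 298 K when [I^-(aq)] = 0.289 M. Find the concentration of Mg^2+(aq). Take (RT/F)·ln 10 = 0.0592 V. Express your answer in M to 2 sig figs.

0.00016 M

With I₂/I⁻ at the cathode and Mg²⁺/Mg at the anode, E°cell = +0.55 − (−2.36) = +2.91 V (n = 2).
Since E = E° − (0.0592/n)·log Q, log Q = n(E° − E)/0.0592 = −4.865.
The balanced reaction is I2(s) + Mg(s) → 2 I^-(aq) + Mg^2+(aq), so Q = [I^-(aq)]^2·[Mg^2+(aq)].
Isolating [Mg^2+(aq)] in Q = 10^{−4.865} yields log [Mg^2+(aq)] = −3.787, i.e. 0.00016 M.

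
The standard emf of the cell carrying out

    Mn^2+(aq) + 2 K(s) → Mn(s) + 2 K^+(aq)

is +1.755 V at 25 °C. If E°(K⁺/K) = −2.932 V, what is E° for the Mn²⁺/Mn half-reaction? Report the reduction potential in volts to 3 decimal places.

−1.177 V

In the reaction as written the Mn²⁺/Mn couple is reduced (cathode) and K⁺/K is oxidized (anode), so E°cell = E°(Mn²⁺/Mn) − E°(K⁺/K).
E°(Mn²⁺/Mn) = E°cell + E°(anode) = +1.755 + (−2.932) = −1.177 V.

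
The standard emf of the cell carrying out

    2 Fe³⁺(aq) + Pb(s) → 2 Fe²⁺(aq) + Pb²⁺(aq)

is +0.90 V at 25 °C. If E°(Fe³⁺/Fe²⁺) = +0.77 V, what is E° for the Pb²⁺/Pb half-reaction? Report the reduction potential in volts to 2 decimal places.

In the reaction as written the Fe³⁺/Fe²⁺ couple is reduced (cathode) and Pb²⁺/Pb is oxidized (anode), so E°cell = E°(Fe³⁺/Fe²⁺) − E°(Pb²⁺/Pb).
E°(Pb²⁺/Pb) = E°(cathode) − E°cell = +0.77 − (+0.90) = −0.13 V.

−0.13 V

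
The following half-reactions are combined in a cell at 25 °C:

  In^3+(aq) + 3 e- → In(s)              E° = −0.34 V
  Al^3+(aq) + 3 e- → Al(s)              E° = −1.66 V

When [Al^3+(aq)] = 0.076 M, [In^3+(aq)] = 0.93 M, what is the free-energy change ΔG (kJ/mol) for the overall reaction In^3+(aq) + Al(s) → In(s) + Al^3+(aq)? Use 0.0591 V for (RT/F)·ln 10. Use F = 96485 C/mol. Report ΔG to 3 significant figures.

The standard cell potential is −0.34 − (−1.66) = +1.32 V, with n = 3 electrons in the balanced equation.
The reaction quotient is [Al^3+(aq)] / [In^3+(aq)] = 0.0817; by Nernst, E = +1.32 − (0.0591/3)(−1.088) = +1.3414 V.
Finally ΔG = −nFE = −(3)(96485 C/mol)(+1.3414 V) = −388 kJ/mol.

−388 kJ/mol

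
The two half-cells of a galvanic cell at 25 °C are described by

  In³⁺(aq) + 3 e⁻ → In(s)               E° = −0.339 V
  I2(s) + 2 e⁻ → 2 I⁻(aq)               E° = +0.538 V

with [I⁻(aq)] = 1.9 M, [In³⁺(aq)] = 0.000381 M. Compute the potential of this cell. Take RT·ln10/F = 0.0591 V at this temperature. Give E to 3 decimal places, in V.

I₂/I⁻ is reduced (cathode, E° = +0.538 V) and In³⁺/In is oxidized (anode).
E°cell = E°cat − E°an = +0.538 − (−0.339) = +0.877 V; n = 6.
Balancing gives 3 I2(s) + 2 In(s) → 6 I⁻(aq) + 2 In³⁺(aq); hence Q = [I⁻(aq)]^6·[In³⁺(aq)]^2 = 6.83×10^−6 (log Q = −5.166).
E = E° − (0.0591/n)·log Q = +0.877 − (0.0591/6)(−5.166) = +0.928 V.

+0.928 V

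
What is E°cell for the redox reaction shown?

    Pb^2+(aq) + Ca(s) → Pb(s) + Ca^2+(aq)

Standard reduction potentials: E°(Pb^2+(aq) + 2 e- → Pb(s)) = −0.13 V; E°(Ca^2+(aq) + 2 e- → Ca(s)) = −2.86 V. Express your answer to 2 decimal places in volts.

+2.73 V

Pb^2+(aq) gains electrons, so the Pb²⁺/Pb couple is the cathode; the Ca²⁺/Ca couple is the anode.
E°cell = E°(cathode) − E°(anode) = −0.13 − (−2.86) = +2.73 V.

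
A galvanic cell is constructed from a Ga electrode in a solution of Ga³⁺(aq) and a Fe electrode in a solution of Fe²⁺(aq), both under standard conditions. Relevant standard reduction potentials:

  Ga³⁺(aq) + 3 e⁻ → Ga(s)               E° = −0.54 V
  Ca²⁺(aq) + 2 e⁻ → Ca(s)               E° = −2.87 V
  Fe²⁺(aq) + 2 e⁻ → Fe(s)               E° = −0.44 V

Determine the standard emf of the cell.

+0.10 V

The Fe²⁺/Fe couple has the higher E°, so Fe ion is reduced (cathode) and Ga is oxidized (anode).
E°cell = E°(cathode) − E°(anode) = −0.44 − (−0.54) = +0.10 V.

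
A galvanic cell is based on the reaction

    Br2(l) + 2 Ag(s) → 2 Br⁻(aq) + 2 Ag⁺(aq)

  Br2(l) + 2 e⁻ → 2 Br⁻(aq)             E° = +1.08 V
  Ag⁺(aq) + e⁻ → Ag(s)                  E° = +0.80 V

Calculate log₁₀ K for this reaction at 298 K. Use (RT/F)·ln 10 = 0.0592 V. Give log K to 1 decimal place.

log K = 9.5

The Br₂/Br⁻ couple is reduced (cathode); E°cell = +1.08 − (+0.80) = +0.28 V with n = 2.
At equilibrium E = 0, so log K = nE°cell / 0.0592 = (2)(+0.28) / 0.0592 = 9.5.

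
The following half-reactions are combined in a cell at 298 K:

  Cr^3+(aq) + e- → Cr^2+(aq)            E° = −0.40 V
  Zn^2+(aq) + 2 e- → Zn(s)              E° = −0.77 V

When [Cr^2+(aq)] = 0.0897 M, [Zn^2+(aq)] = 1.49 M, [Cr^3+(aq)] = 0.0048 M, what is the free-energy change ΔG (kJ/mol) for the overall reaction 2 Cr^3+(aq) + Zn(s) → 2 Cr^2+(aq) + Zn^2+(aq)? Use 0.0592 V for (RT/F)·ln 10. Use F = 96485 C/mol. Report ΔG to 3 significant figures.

The standard cell potential is −0.40 − (−0.77) = +0.37 V, with n = 2 electrons in the balanced equation.
Q = ([Cr^2+(aq)]^2·[Zn^2+(aq)]) / [Cr^3+(aq)]^2 = 520, so log Q = 2.716 and E = +0.37 − (0.0592/2)(2.716) = +0.2896 V.
Then ΔG = −nFE = −2 × 96485 × +0.2896 J/mol = −55.9 kJ/mol.

−55.9 kJ/mol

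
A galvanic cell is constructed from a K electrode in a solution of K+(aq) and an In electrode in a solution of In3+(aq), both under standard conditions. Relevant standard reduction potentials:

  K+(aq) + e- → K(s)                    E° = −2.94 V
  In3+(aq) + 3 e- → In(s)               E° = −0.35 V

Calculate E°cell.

+2.59 V

The In³⁺/In couple has the higher E°, so In ion is reduced (cathode) and K is oxidized (anode).
E°cell = E°(cathode) − E°(anode) = −0.35 − (−2.94) = +2.59 V.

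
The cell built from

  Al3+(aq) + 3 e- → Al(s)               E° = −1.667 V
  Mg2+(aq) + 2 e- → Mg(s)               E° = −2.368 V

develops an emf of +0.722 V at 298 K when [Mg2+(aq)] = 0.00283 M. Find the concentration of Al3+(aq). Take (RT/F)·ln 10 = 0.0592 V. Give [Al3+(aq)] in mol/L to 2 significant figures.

Al³⁺/Al is the cathode (higher E°); E°cell = −1.667 − (−2.368) = +0.701 V with n = 6.
From the Nernst equation, log Q = n(E° − E)/0.0592 = 6·(+0.701 − (+0.722))/0.0592 = −2.128.
The balanced reaction is 2 Al3+(aq) + 3 Mg(s) → 2 Al(s) + 3 Mg2+(aq), so Q = [Mg2+(aq)]^3 / [Al3+(aq)]^2.
Solving for the unknown gives log [Al3+(aq)] = −2.758, so [Al3+(aq)] ≈ 0.0017 M.

0.0017 M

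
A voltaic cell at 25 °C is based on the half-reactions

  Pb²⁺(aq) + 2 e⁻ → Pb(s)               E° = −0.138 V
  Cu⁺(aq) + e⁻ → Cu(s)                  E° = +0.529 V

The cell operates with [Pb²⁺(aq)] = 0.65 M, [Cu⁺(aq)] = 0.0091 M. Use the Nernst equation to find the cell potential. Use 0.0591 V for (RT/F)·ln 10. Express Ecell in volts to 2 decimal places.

+0.55 V

The Cu⁺/Cu couple has the more positive E°, so it is the cathode; Pb²⁺/Pb is the anode.
E°cell = E°cat − E°an = +0.529 − (−0.138) = +0.667 V; n = 2.
Balancing gives 2 Cu⁺(aq) + Pb(s) → 2 Cu(s) + Pb²⁺(aq); hence Q = [Pb²⁺(aq)] / [Cu⁺(aq)]^2 = 7.85×10^3 (log Q = 3.895).
Applying E = E° − (RT ln10/nF)·log Q gives +0.667 − (0.0591/2)(3.895) = +0.55 V.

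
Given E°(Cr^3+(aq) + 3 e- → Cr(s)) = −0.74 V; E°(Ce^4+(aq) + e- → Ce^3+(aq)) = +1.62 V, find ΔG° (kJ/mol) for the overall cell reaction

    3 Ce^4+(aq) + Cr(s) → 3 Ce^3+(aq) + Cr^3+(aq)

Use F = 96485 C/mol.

−683 kJ/mol

In the reaction as written Ce^4+(aq) is reduced, so the Ce⁴⁺/Ce³⁺ couple is the cathode and Cr³⁺/Cr is the anode.
E°cell = +1.62 − (−0.74) = +2.36 V; balancing electrons gives n = 3.
ΔG° = −nFE°cell = −(3)(96485)(+2.36) J/mol = −683 kJ/mol.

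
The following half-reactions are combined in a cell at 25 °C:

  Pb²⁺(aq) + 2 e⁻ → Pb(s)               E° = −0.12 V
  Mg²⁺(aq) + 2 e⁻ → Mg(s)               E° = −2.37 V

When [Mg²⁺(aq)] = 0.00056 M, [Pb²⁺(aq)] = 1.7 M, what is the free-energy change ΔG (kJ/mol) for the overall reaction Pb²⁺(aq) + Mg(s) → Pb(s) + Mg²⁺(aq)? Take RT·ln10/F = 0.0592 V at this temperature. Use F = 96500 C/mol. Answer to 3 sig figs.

E°cell = −0.12 − (−2.37) = +2.25 V; the balanced reaction transfers n = 2 electrons.
Q = [Mg²⁺(aq)] / [Pb²⁺(aq)] = 0.000329, so log Q = −3.482 and E = +2.25 − (0.0592/2)(−3.482) = +2.3531 V.
ΔG = −nFE = −(2)(96500)(+2.3531) J/mol = −454 kJ/mol.

−454 kJ/mol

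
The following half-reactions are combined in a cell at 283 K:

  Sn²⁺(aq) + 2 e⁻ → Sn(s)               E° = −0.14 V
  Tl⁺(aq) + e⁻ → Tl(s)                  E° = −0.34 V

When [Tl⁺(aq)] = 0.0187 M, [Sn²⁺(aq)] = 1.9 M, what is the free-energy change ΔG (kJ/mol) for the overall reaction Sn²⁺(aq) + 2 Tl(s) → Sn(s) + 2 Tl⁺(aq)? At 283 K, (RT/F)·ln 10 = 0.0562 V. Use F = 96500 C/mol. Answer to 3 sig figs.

E°cell = −0.14 − (−0.34) = +0.20 V; the balanced reaction transfers n = 2 electrons.
Q = [Tl⁺(aq)]^2 / [Sn²⁺(aq)] = 0.000184, so log Q = −3.735 and E = +0.20 − (0.0562/2)(−3.735) = +0.3050 V.
Then ΔG = −nFE = −2 × 96500 × +0.3050 J/mol = −58.9 kJ/mol.

−58.9 kJ/mol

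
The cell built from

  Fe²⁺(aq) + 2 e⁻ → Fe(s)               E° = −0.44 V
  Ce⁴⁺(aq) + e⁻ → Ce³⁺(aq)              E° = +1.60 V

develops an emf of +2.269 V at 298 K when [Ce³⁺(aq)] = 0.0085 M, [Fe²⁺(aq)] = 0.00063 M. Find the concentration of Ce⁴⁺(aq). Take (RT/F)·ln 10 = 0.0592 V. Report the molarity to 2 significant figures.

1.6 M

With Ce⁴⁺/Ce³⁺ at the cathode and Fe²⁺/Fe at the anode, E°cell = +1.60 − (−0.44) = +2.04 V (n = 2).
Since E = E° − (0.0592/n)·log Q, log Q = n(E° − E)/0.0592 = −7.736.
Balancing electrons gives 2 Ce⁴⁺(aq) + Fe(s) → 2 Ce³⁺(aq) + Fe²⁺(aq); thus Q = ([Ce³⁺(aq)]^2·[Fe²⁺(aq)]) / [Ce⁴⁺(aq)]^2.
Isolating [Ce⁴⁺(aq)] in Q = 10^{−7.736} yields log [Ce⁴⁺(aq)] = 0.197, i.e. 1.6 M.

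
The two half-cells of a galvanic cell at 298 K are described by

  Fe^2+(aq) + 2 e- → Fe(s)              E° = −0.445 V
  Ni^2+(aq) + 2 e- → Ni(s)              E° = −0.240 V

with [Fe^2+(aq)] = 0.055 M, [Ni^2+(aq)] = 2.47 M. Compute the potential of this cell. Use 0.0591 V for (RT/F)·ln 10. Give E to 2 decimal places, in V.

The Ni²⁺/Ni couple has the more positive E°, so it is the cathode; Fe²⁺/Fe is the anode.
E°cell = E°cat − E°an = −0.240 − (−0.445) = +0.205 V; n = 2.
The balanced reaction is Ni^2+(aq) + Fe(s) → Ni(s) + Fe^2+(aq), so Q = [Fe^2+(aq)] / [Ni^2+(aq)] = 0.0223 and log Q = −1.652.
E = E° − (0.0591/n)·log Q = +0.205 − (0.0591/2)(−1.652) = +0.25 V.

+0.25 V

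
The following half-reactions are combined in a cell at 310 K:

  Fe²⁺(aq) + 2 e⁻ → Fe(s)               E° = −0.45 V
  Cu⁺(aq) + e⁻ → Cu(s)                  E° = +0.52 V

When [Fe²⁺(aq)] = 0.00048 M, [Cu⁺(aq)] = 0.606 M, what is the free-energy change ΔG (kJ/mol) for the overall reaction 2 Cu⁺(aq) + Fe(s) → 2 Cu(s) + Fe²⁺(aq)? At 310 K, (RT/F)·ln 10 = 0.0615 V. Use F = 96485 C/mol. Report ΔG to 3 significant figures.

−204 kJ/mol

With Cu⁺/Cu reduced at the cathode, E°cell = +0.52 − (−0.45) = +0.97 V and n = 2.
The reaction quotient is [Fe²⁺(aq)] / [Cu⁺(aq)]^2 = 0.00131; by Nernst, E = +0.97 − (0.0615/2)(−2.884) = +1.0587 V.
Finally ΔG = −nFE = −(2)(96485 C/mol)(+1.0587 V) = −204 kJ/mol.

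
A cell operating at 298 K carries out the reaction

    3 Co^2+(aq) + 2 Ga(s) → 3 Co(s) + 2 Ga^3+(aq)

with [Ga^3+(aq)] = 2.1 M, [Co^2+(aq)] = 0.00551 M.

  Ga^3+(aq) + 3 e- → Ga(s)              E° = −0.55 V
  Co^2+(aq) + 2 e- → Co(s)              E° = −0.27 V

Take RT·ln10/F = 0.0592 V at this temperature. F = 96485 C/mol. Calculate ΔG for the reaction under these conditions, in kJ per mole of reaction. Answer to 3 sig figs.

The standard cell potential is −0.27 − (−0.55) = +0.28 V, with n = 6 electrons in the balanced equation.
Here Q = [Ga^3+(aq)]^2 / [Co^2+(aq)]^3 = 2.64×10^7 (log Q = 7.421), giving E = +0.28 − (0.0592/6)·(7.421) = +0.2068 V.
Finally ΔG = −nFE = −(6)(96485 C/mol)(+0.2068 V) = −120 kJ/mol.

−120 kJ/mol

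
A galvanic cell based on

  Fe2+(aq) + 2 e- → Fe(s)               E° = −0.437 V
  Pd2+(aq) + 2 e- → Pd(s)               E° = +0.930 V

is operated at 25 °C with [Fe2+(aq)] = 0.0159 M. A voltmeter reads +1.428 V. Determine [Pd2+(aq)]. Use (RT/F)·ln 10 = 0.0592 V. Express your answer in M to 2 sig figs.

With Pd²⁺/Pd at the cathode and Fe²⁺/Fe at the anode, E°cell = +0.930 − (−0.437) = +1.367 V (n = 2).
Rearranging E = E° − (0.0592/n)·log Q gives log Q = 2(+1.367 − (+1.428))/0.0592 = −2.061.
The balanced reaction is Pd2+(aq) + Fe(s) → Pd(s) + Fe2+(aq), so Q = [Fe2+(aq)] / [Pd2+(aq)].
Isolating [Pd2+(aq)] in Q = 10^{−2.061} yields log [Pd2+(aq)] = 0.262, i.e. 1.8 M.

1.8 M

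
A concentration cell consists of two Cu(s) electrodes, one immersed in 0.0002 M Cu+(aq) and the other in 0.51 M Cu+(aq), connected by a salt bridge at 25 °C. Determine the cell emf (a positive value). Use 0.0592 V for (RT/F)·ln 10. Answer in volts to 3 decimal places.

For a concentration cell E°cell = 0, since both electrodes use the same couple.
The compartment with the higher Cu+(aq) concentration (0.51 M) acts as the cathode; ions are reduced there and produced at the dilute (0.0002 M) anode.
With n = 1, Ecell = −(0.0592/1)·log([dilute]/[conc]) = −(0.0592/1)·log(0.0002/0.51) = +0.202 V.

0.202 V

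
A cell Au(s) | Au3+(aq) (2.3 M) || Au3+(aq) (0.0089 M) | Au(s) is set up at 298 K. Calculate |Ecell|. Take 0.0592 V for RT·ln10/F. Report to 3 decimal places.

0.048 V

For a concentration cell E°cell = 0, since both electrodes use the same couple.
The compartment with the higher Au3+(aq) concentration (2.3 M) acts as the cathode; ions are reduced there and produced at the dilute (0.0089 M) anode.
With n = 3, Ecell = −(0.0592/3)·log([dilute]/[conc]) = −(0.0592/3)·log(0.0089/2.3) = +0.048 V.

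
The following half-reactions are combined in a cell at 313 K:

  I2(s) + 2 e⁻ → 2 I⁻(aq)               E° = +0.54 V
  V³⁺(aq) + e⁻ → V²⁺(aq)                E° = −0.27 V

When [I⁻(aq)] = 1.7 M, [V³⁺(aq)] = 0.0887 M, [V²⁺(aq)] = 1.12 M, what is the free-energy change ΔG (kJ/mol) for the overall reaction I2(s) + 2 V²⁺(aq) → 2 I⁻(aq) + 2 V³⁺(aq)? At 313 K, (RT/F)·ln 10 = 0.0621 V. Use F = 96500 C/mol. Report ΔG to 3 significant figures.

−167 kJ/mol

E°cell = +0.54 − (−0.27) = +0.81 V; the balanced reaction transfers n = 2 electrons.
Here Q = ([I⁻(aq)]^2·[V³⁺(aq)]^2) / [V²⁺(aq)]^2 = 0.0181 (log Q = −1.742), giving E = +0.81 − (0.0621/2)·(−1.742) = +0.8641 V.
Finally ΔG = −nFE = −(2)(96500 C/mol)(+0.8641 V) = −167 kJ/mol.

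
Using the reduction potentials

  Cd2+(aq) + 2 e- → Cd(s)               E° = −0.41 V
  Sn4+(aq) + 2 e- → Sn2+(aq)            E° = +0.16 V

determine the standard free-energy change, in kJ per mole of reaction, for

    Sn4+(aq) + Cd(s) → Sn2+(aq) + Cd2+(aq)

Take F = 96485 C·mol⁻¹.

−110 kJ/mol

In the reaction as written Sn4+(aq) is reduced, so the Sn⁴⁺/Sn²⁺ couple is the cathode and Cd²⁺/Cd is the anode.
E°cell = +0.16 − (−0.41) = +0.57 V; balancing electrons gives n = 2.
ΔG° = −nFE°cell = −(2)(96485)(+0.57) J/mol = −110 kJ/mol.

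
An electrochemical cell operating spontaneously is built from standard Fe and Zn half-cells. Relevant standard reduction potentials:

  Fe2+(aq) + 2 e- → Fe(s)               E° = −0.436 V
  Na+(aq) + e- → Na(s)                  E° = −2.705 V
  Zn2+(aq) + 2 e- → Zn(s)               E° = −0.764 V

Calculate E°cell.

The Fe²⁺/Fe couple has the higher E°, so Fe ion is reduced (cathode) and Zn is oxidized (anode).
E°cell = E°(cathode) − E°(anode) = −0.436 − (−0.764) = +0.328 V.

+0.328 V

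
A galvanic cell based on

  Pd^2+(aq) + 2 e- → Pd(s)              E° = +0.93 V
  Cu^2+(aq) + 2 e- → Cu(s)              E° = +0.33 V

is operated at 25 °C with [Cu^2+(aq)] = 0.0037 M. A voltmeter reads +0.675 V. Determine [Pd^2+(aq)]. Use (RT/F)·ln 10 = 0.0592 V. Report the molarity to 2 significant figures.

Pd²⁺/Pd is the cathode (higher E°); E°cell = +0.93 − (+0.33) = +0.60 V with n = 2.
From the Nernst equation, log Q = n(E° − E)/0.0592 = 2·(+0.60 − (+0.675))/0.0592 = −2.534.
The balanced reaction is Pd^2+(aq) + Cu(s) → Pd(s) + Cu^2+(aq), so Q = [Cu^2+(aq)] / [Pd^2+(aq)].
Substituting the known concentrations and solving, log [Pd^2+(aq)] = 0.102 and [Pd^2+(aq)] = 1.3 M.

1.3 M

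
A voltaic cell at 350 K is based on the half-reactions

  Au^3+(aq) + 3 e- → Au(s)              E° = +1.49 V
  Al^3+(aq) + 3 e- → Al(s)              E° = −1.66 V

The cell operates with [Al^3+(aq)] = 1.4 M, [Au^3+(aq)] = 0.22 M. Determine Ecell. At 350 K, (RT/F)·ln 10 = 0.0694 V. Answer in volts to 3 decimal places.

+3.131 V

Since E°(Au³⁺/Au) > E°(Al³⁺/Al), Au³⁺/Au serves as the cathode.
E°cell = E°cat − E°an = +1.49 − (−1.66) = +3.15 V; n = 3.
For the overall reaction Au^3+(aq) + Al(s) → Au(s) + Al^3+(aq), Q = [Al^3+(aq)] / [Au^3+(aq)] = 6.36, giving log Q = 0.804.
Applying E = E° − (RT ln10/nF)·log Q gives +3.15 − (0.0694/3)(0.804) = +3.131 V.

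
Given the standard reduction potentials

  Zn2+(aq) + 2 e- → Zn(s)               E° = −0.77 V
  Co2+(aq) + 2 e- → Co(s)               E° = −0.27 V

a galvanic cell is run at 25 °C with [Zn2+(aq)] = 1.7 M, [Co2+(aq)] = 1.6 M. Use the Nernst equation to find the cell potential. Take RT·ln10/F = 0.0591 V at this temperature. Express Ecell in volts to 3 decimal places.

+0.499 V

Since E°(Co²⁺/Co) > E°(Zn²⁺/Zn), Co²⁺/Co serves as the cathode.
The standard potential is −0.27 − (−0.77) = +0.50 V and the balanced reaction transfers n = 2 electrons.
The balanced reaction is Co2+(aq) + Zn(s) → Co(s) + Zn2+(aq), so Q = [Zn2+(aq)] / [Co2+(aq)] = 1.06 and log Q = 0.026.
By the Nernst equation, E = +0.50 − (0.0591/2)·(0.026) = +0.499 V.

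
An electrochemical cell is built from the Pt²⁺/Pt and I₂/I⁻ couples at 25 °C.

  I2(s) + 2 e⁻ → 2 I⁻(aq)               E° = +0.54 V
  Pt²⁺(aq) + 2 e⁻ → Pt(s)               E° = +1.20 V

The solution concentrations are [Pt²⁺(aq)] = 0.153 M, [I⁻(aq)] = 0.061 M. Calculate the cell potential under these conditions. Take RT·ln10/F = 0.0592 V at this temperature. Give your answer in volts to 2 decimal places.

+0.56 V

Pt²⁺/Pt is reduced (cathode, E° = +1.20 V) and I₂/I⁻ is oxidized (anode).
E°cell = E°cat − E°an = +1.20 − (+0.54) = +0.66 V; n = 2.
The balanced reaction is Pt²⁺(aq) + 2 I⁻(aq) → Pt(s) + I2(s), so Q = 1 / ([Pt²⁺(aq)]·[I⁻(aq)]^2) = 1.76×10^3 and log Q = 3.245.
By the Nernst equation, E = +0.66 − (0.0592/2)·(3.245) = +0.56 V.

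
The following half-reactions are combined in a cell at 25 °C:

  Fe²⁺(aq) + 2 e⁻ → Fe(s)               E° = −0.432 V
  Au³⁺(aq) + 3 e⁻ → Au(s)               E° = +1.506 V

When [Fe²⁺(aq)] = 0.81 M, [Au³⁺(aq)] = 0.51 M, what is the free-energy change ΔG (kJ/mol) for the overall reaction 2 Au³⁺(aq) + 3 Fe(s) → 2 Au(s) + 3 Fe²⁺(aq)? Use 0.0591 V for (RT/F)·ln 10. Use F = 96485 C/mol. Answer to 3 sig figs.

−1120 kJ/mol

The standard cell potential is +1.506 − (−0.432) = +1.938 V, with n = 6 electrons in the balanced equation.
Here Q = [Fe²⁺(aq)]^3 / [Au³⁺(aq)]^2 = 2.04 (log Q = 0.310), giving E = +1.938 − (0.0591/6)·(0.310) = +1.9349 V.
Finally ΔG = −nFE = −(6)(96485 C/mol)(+1.9349 V) = −1120 kJ/mol.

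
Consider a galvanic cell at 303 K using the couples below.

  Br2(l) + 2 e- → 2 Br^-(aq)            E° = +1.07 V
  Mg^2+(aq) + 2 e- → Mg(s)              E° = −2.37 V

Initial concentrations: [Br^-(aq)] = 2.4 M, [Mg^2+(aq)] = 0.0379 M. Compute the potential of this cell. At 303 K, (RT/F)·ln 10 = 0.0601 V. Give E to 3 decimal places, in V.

+3.460 V

Since E°(Br₂/Br⁻) > E°(Mg²⁺/Mg), Br₂/Br⁻ serves as the cathode.
The standard potential is +1.07 − (−2.37) = +3.44 V and the balanced reaction transfers n = 2 electrons.
For the overall reaction Br2(l) + Mg(s) → 2 Br^-(aq) + Mg^2+(aq), Q = [Br^-(aq)]^2·[Mg^2+(aq)] = 0.218, giving log Q = −0.661.
By the Nernst equation, E = +3.44 − (0.0601/2)·(−0.661) = +3.460 V.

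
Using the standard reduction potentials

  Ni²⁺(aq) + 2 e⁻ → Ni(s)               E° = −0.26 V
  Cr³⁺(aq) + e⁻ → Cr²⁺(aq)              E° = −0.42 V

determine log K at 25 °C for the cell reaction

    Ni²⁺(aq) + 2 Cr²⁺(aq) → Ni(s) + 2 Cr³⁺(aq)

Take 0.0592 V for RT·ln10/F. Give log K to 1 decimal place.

log K = 5.4

The Ni²⁺/Ni couple is reduced (cathode); E°cell = −0.26 − (−0.42) = +0.16 V with n = 2.
At equilibrium E = 0, so log K = nE°cell / 0.0592 = (2)(+0.16) / 0.0592 = 5.4.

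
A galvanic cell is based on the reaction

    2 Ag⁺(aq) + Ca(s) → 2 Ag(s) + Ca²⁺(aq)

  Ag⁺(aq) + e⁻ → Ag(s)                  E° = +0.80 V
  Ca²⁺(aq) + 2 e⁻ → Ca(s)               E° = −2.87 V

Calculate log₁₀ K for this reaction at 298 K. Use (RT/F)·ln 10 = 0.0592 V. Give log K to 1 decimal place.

log K = 124.0

The Ag⁺/Ag couple is reduced (cathode); E°cell = +0.80 − (−2.87) = +3.67 V with n = 2.
At equilibrium E = 0, so log K = nE°cell / 0.0592 = (2)(+3.67) / 0.0592 = 124.0.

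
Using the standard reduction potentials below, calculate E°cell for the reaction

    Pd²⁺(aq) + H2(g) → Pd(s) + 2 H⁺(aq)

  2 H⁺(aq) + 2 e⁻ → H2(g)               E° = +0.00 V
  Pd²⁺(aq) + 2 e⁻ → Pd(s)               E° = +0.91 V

Pd²⁺(aq) gains electrons, so the Pd²⁺/Pd couple is the cathode; the 2H⁺/H₂ couple is the anode.
E°cell = E°(cathode) − E°(anode) = +0.91 − (+0.00) = +0.91 V.
The positive value indicates the reaction is spontaneous as written.

+0.91 V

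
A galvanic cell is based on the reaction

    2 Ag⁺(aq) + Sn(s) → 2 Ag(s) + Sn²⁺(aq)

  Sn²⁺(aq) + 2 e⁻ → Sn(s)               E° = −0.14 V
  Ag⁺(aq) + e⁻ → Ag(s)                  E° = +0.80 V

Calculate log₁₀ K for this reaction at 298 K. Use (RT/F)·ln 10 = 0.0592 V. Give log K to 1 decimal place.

log K = 31.8

The Ag⁺/Ag couple is reduced (cathode); E°cell = +0.80 − (−0.14) = +0.94 V with n = 2.
At equilibrium E = 0, so log K = nE°cell / 0.0592 = (2)(+0.94) / 0.0592 = 31.8.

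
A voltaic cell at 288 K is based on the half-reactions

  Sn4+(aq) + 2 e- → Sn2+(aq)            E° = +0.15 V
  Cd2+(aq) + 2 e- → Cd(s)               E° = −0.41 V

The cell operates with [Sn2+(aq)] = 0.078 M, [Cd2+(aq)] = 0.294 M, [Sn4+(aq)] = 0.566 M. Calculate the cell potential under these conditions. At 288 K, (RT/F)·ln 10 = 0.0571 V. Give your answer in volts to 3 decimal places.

+0.600 V

Since E°(Sn⁴⁺/Sn²⁺) > E°(Cd²⁺/Cd), Sn⁴⁺/Sn²⁺ serves as the cathode.
E°cell = +0.15 − (−0.41) = +0.56 V, with n = 2 electrons transferred.
The balanced reaction is Sn4+(aq) + Cd(s) → Sn2+(aq) + Cd2+(aq), so Q = ([Sn2+(aq)]·[Cd2+(aq)]) / [Sn4+(aq)] = 0.0405 and log Q = −1.392.
By the Nernst equation, E = +0.56 − (0.0571/2)·(−1.392) = +0.600 V.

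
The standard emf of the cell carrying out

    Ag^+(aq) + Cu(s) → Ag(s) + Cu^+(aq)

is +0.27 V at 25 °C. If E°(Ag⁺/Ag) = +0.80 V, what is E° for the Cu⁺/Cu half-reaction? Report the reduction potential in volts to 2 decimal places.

In the reaction as written the Ag⁺/Ag couple is reduced (cathode) and Cu⁺/Cu is oxidized (anode), so E°cell = E°(Ag⁺/Ag) − E°(Cu⁺/Cu).
E°(Cu⁺/Cu) = E°(cathode) − E°cell = +0.80 − (+0.27) = +0.53 V.

+0.53 V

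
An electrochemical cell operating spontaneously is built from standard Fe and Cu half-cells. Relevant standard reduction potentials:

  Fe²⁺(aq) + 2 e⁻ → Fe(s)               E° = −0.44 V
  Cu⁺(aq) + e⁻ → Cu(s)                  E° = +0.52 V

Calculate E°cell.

+0.96 V

The Cu⁺/Cu couple has the higher E°, so Cu ion is reduced (cathode) and Fe is oxidized (anode).
E°cell = E°(cathode) − E°(anode) = +0.52 − (−0.44) = +0.96 V.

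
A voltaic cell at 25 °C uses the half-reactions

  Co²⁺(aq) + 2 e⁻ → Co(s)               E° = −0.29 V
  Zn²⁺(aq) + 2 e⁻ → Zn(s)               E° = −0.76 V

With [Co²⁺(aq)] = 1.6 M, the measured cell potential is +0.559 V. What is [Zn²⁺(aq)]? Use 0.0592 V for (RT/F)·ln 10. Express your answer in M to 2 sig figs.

0.0016 M

The Co²⁺/Co couple has the larger reduction potential, so it is the cathode: E°cell = −0.29 − (−0.76) = +0.47 V and n = 2.
Rearranging E = E° − (0.0592/n)·log Q gives log Q = 2(+0.47 − (+0.559))/0.0592 = −3.007.
Balancing electrons gives Co²⁺(aq) + Zn(s) → Co(s) + Zn²⁺(aq); thus Q = [Zn²⁺(aq)] / [Co²⁺(aq)].
Isolating [Zn²⁺(aq)] in Q = 10^{−3.007} yields log [Zn²⁺(aq)] = −2.803, i.e. 0.0016 M.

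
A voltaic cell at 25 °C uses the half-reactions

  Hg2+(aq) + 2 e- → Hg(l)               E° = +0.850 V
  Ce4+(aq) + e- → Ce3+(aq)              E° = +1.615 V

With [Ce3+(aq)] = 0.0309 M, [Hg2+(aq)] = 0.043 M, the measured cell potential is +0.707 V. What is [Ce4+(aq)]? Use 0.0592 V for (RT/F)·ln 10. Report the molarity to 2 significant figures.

0.00067 M

With Ce⁴⁺/Ce³⁺ at the cathode and Hg²⁺/Hg at the anode, E°cell = +1.615 − (+0.850) = +0.765 V (n = 2).
Rearranging E = E° − (0.0592/n)·log Q gives log Q = 2(+0.765 − (+0.707))/0.0592 = 1.959.
Balancing electrons gives 2 Ce4+(aq) + Hg(l) → 2 Ce3+(aq) + Hg2+(aq); thus Q = ([Ce3+(aq)]^2·[Hg2+(aq)]) / [Ce4+(aq)]^2.
Isolating [Ce4+(aq)] in Q = 10^{1.959} yields log [Ce4+(aq)] = −3.173, i.e. 0.00067 M.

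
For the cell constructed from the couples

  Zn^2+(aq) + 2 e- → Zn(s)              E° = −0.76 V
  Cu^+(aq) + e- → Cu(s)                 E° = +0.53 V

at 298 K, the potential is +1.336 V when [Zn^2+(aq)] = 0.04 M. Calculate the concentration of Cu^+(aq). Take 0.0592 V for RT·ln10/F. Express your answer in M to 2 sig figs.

Cu⁺/Cu is the cathode (higher E°); E°cell = +0.53 − (−0.76) = +1.29 V with n = 2.
From the Nernst equation, log Q = n(E° − E)/0.0592 = 2·(+1.29 − (+1.336))/0.0592 = −1.554.
Balancing electrons gives 2 Cu^+(aq) + Zn(s) → 2 Cu(s) + Zn^2+(aq); thus Q = [Zn^2+(aq)] / [Cu^+(aq)]^2.
Solving for the unknown gives log [Cu^+(aq)] = 0.078, so [Cu^+(aq)] ≈ 1.2 M.

1.2 M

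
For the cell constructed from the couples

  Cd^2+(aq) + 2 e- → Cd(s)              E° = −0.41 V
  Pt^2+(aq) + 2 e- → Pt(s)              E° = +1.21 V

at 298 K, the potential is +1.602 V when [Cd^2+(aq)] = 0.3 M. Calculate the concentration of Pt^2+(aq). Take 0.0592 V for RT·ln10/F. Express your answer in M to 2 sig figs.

0.074 M

With Pt²⁺/Pt at the cathode and Cd²⁺/Cd at the anode, E°cell = +1.21 − (−0.41) = +1.62 V (n = 2).
Rearranging E = E° − (0.0592/n)·log Q gives log Q = 2(+1.62 − (+1.602))/0.0592 = 0.608.
The balanced reaction is Pt^2+(aq) + Cd(s) → Pt(s) + Cd^2+(aq), so Q = [Cd^2+(aq)] / [Pt^2+(aq)].
Solving for the unknown gives log [Pt^2+(aq)] = −1.131, so [Pt^2+(aq)] ≈ 0.074 M.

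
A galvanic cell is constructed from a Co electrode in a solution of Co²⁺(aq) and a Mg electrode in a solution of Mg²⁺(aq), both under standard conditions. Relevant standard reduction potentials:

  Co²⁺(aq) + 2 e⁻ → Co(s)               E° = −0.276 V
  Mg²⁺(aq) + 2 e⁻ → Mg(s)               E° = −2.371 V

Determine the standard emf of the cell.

Of the two couples in this cell, the one with the more positive reduction potential is reduced at the cathode: here that is Co²⁺/Co (−0.276 V); Mg²⁺/Mg (−2.371 V) is the anode.
E°cell = E°(cathode) − E°(anode) = −0.276 − (−2.371) = +2.095 V.

+2.095 V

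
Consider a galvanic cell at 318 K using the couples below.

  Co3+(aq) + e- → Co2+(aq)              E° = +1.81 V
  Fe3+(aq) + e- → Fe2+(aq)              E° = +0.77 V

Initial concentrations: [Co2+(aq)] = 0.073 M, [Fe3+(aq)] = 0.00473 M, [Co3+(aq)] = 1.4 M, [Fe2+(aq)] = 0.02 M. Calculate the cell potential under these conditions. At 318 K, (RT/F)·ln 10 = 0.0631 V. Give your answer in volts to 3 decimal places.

+1.160 V

Co³⁺/Co²⁺ is reduced (cathode, E° = +1.81 V) and Fe³⁺/Fe²⁺ is oxidized (anode).
The standard potential is +1.81 − (+0.77) = +1.04 V and the balanced reaction transfers n = 1 electron.
For the overall reaction Co3+(aq) + Fe2+(aq) → Co2+(aq) + Fe3+(aq), Q = ([Co2+(aq)]·[Fe3+(aq)]) / ([Co3+(aq)]·[Fe2+(aq)]) = 0.0123, giving log Q = −1.909.
By the Nernst equation, E = +1.04 − (0.0631/1)·(−1.909) = +1.160 V.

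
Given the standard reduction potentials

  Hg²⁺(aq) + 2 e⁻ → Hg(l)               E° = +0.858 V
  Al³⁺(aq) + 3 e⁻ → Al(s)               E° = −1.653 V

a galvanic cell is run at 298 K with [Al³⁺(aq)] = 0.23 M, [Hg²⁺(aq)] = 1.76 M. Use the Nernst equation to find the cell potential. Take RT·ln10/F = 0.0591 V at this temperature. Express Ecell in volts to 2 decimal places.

+2.53 V

Since E°(Hg²⁺/Hg) > E°(Al³⁺/Al), Hg²⁺/Hg serves as the cathode.
E°cell = +0.858 − (−1.653) = +2.511 V, with n = 6 electrons transferred.
For the overall reaction 3 Hg²⁺(aq) + 2 Al(s) → 3 Hg(l) + 2 Al³⁺(aq), Q = [Al³⁺(aq)]^2 / [Hg²⁺(aq)]^3 = 0.0097, giving log Q = −2.013.
E = E° − (0.0591/n)·log Q = +2.511 − (0.0591/6)(−2.013) = +2.53 V.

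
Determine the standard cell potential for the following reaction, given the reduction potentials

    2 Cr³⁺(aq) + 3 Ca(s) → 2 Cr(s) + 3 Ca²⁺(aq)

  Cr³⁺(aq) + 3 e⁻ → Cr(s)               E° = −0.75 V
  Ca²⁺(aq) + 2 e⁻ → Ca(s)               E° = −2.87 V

+2.12 V

In the reaction as written, Cr³⁺(aq) is reduced (cathode) and Ca²⁺(aq) is produced by oxidation at the anode.
E°cell = E°(cathode) − E°(anode) = −0.75 − (−2.87) = +2.12 V.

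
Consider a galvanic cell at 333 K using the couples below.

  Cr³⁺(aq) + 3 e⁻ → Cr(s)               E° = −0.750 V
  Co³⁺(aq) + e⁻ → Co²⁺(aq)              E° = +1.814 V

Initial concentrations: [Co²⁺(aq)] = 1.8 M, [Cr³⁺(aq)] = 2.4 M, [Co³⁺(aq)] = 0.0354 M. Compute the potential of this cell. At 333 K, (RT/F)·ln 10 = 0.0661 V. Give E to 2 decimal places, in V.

Since E°(Co³⁺/Co²⁺) > E°(Cr³⁺/Cr), Co³⁺/Co²⁺ serves as the cathode.
E°cell = E°cat − E°an = +1.814 − (−0.750) = +2.564 V; n = 3.
For the overall reaction 3 Co³⁺(aq) + Cr(s) → 3 Co²⁺(aq) + Cr³⁺(aq), Q = ([Co²⁺(aq)]^3·[Cr³⁺(aq)]) / [Co³⁺(aq)]^3 = 3.16×10^5, giving log Q = 5.499.
E = E° − (0.0661/n)·log Q = +2.564 − (0.0661/3)(5.499) = +2.44 V.

+2.44 V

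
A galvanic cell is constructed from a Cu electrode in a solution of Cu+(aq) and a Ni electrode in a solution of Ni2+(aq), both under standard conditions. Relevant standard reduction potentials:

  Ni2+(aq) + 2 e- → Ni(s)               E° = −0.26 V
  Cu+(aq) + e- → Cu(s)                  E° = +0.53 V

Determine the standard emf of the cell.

+0.79 V

The Cu⁺/Cu couple has the higher E°, so Cu ion is reduced (cathode) and Ni is oxidized (anode).
E°cell = E°(cathode) − E°(anode) = +0.53 − (−0.26) = +0.79 V.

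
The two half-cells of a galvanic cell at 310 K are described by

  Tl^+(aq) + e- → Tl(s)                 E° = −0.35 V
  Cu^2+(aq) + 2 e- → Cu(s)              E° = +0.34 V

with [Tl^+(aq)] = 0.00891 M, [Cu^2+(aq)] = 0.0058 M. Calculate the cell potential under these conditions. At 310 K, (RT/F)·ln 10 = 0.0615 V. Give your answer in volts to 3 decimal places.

+0.747 V

The Cu²⁺/Cu couple has the more positive E°, so it is the cathode; Tl⁺/Tl is the anode.
E°cell = E°cat − E°an = +0.34 − (−0.35) = +0.69 V; n = 2.
The balanced reaction is Cu^2+(aq) + 2 Tl(s) → Cu(s) + 2 Tl^+(aq), so Q = [Tl^+(aq)]^2 / [Cu^2+(aq)] = 0.0137 and log Q = −1.864.
E = E° − (0.0615/n)·log Q = +0.69 − (0.0615/2)(−1.864) = +0.747 V.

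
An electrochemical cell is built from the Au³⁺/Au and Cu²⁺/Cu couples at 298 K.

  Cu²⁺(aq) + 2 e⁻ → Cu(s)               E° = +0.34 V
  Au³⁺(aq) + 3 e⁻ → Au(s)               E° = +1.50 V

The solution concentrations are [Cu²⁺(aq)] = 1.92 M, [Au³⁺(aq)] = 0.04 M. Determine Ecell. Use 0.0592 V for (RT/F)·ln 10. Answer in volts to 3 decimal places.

Au³⁺/Au is reduced (cathode, E° = +1.50 V) and Cu²⁺/Cu is oxidized (anode).
The standard potential is +1.50 − (+0.34) = +1.16 V and the balanced reaction transfers n = 6 electrons.
For the overall reaction 2 Au³⁺(aq) + 3 Cu(s) → 2 Au(s) + 3 Cu²⁺(aq), Q = [Cu²⁺(aq)]^3 / [Au³⁺(aq)]^2 = 4.42×10^3, giving log Q = 3.646.
E = E° − (0.0592/n)·log Q = +1.16 − (0.0592/6)(3.646) = +1.124 V.

+1.124 V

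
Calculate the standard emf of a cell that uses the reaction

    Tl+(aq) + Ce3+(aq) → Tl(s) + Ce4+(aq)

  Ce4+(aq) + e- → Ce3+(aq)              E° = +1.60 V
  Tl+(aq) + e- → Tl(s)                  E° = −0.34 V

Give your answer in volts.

In the reaction as written, Tl+(aq) is reduced (cathode) and Ce4+(aq) is produced by oxidation at the anode.
E°cell = E°(cathode) − E°(anode) = −0.34 − (+1.60) = −1.94 V.

−1.94 V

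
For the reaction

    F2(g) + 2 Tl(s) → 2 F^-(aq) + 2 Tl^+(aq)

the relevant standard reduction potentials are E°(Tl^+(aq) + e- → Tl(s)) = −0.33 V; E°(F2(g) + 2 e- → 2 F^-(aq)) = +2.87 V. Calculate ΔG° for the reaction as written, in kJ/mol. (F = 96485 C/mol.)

In the reaction as written F2(g) is reduced, so the F₂/F⁻ couple is the cathode and Tl⁺/Tl is the anode.
E°cell = +2.87 − (−0.33) = +3.20 V; balancing electrons gives n = 2.
ΔG° = −nFE°cell = −(2)(96485)(+3.20) J/mol = −618 kJ/mol.

−618 kJ/mol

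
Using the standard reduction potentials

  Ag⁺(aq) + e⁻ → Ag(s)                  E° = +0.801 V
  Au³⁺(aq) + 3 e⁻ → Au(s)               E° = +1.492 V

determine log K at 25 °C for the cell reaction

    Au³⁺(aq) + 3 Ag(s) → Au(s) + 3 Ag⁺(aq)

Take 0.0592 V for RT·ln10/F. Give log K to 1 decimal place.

The Au³⁺/Au couple is reduced (cathode); E°cell = +1.492 − (+0.801) = +0.691 V with n = 3.
At equilibrium E = 0, so log K = nE°cell / 0.0592 = (3)(+0.691) / 0.0592 = 35.0.

log K = 35.0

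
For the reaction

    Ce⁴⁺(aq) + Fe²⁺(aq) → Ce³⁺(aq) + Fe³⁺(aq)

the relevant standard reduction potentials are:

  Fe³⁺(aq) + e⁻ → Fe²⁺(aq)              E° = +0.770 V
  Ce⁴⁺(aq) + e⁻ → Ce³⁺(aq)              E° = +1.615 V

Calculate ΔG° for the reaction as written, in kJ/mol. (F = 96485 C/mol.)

In the reaction as written Ce⁴⁺(aq) is reduced, so the Ce⁴⁺/Ce³⁺ couple is the cathode and Fe³⁺/Fe²⁺ is the anode.
E°cell = +1.615 − (+0.770) = +0.845 V; balancing electrons gives n = 1.
ΔG° = −nFE°cell = −(1)(96485)(+0.845) J/mol = −81.5 kJ/mol.

−81.5 kJ/mol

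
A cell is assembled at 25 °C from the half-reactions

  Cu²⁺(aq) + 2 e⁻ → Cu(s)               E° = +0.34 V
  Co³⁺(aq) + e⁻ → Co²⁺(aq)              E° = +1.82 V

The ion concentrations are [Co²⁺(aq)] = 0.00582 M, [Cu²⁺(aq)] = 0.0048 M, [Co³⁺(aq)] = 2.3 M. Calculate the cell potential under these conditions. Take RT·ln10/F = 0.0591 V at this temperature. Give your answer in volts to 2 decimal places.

+1.70 V

The Co³⁺/Co²⁺ couple has the more positive E°, so it is the cathode; Cu²⁺/Cu is the anode.
E°cell = E°cat − E°an = +1.82 − (+0.34) = +1.48 V; n = 2.
For the overall reaction 2 Co³⁺(aq) + Cu(s) → 2 Co²⁺(aq) + Cu²⁺(aq), Q = ([Co²⁺(aq)]^2·[Cu²⁺(aq)]) / [Co³⁺(aq)]^2 = 3.07×10^−8, giving log Q = −7.512.
Applying E = E° − (RT ln10/nF)·log Q gives +1.48 − (0.0591/2)(−7.512) = +1.70 V.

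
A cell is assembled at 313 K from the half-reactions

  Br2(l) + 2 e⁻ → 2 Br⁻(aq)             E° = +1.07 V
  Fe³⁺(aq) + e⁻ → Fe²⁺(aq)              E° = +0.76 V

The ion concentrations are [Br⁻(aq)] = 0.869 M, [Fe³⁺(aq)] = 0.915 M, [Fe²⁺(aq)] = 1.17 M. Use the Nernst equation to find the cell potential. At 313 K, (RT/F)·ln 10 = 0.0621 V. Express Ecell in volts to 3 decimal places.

Since E°(Br₂/Br⁻) > E°(Fe³⁺/Fe²⁺), Br₂/Br⁻ serves as the cathode.
The standard potential is +1.07 − (+0.76) = +0.31 V and the balanced reaction transfers n = 2 electrons.
For the overall reaction Br2(l) + 2 Fe²⁺(aq) → 2 Br⁻(aq) + 2 Fe³⁺(aq), Q = ([Br⁻(aq)]^2·[Fe³⁺(aq)]^2) / [Fe²⁺(aq)]^2 = 0.462, giving log Q = −0.335.
By the Nernst equation, E = +0.31 − (0.0621/2)·(−0.335) = +0.320 V.

+0.320 V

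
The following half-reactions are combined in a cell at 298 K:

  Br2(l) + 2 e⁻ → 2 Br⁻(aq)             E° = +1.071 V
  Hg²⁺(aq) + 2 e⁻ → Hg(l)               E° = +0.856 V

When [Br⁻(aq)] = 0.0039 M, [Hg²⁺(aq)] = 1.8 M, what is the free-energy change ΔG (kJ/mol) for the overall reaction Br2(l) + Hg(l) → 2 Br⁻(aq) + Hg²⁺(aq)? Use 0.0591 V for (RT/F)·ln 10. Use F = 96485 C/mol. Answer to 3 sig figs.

E°cell = +1.071 − (+0.856) = +0.215 V; the balanced reaction transfers n = 2 electrons.
Here Q = [Br⁻(aq)]^2·[Hg²⁺(aq)] = 2.74×10^−5 (log Q = −4.563), giving E = +0.215 − (0.0591/2)·(−4.563) = +0.3498 V.
Finally ΔG = −nFE = −(2)(96485 C/mol)(+0.3498 V) = −67.5 kJ/mol.

−67.5 kJ/mol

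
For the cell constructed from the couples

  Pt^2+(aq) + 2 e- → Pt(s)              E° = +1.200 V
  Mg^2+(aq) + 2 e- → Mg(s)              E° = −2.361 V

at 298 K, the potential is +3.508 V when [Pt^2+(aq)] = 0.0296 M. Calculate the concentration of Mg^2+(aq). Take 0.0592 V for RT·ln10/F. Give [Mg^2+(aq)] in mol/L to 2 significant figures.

Pt²⁺/Pt is the cathode (higher E°); E°cell = +1.200 − (−2.361) = +3.561 V with n = 2.
From the Nernst equation, log Q = n(E° − E)/0.0592 = 2·(+3.561 − (+3.508))/0.0592 = 1.791.
Balancing electrons gives Pt^2+(aq) + Mg(s) → Pt(s) + Mg^2+(aq); thus Q = [Mg^2+(aq)] / [Pt^2+(aq)].
Isolating [Mg^2+(aq)] in Q = 10^{1.791} yields log [Mg^2+(aq)] = 0.262, i.e. 1.8 M.

1.8 M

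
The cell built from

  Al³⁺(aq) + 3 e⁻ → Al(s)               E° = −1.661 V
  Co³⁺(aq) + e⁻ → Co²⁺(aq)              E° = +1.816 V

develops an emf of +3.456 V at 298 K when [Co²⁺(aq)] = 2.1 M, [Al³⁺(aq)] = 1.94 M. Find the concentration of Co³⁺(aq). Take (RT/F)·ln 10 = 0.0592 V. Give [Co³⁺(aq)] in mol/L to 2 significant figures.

Co³⁺/Co²⁺ is the cathode (higher E°); E°cell = +1.816 − (−1.661) = +3.477 V with n = 3.
From the Nernst equation, log Q = n(E° − E)/0.0592 = 3·(+3.477 − (+3.456))/0.0592 = 1.064.
Balancing electrons gives 3 Co³⁺(aq) + Al(s) → 3 Co²⁺(aq) + Al³⁺(aq); thus Q = ([Co²⁺(aq)]^3·[Al³⁺(aq)]) / [Co³⁺(aq)]^3.
Isolating [Co³⁺(aq)] in Q = 10^{1.064} yields log [Co³⁺(aq)] = 0.063, i.e. 1.2 M.

1.2 M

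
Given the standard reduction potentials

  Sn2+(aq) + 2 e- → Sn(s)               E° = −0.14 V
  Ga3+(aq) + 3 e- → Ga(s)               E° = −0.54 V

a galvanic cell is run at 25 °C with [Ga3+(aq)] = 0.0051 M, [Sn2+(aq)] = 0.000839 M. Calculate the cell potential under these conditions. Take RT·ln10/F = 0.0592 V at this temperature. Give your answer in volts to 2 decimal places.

The Sn²⁺/Sn couple has the more positive E°, so it is the cathode; Ga³⁺/Ga is the anode.
E°cell = −0.14 − (−0.54) = +0.40 V, with n = 6 electrons transferred.
For the overall reaction 3 Sn2+(aq) + 2 Ga(s) → 3 Sn(s) + 2 Ga3+(aq), Q = [Ga3+(aq)]^2 / [Sn2+(aq)]^3 = 4.4×10^4, giving log Q = 4.644.
E = E° − (0.0592/n)·log Q = +0.40 − (0.0592/6)(4.644) = +0.35 V.

+0.35 V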